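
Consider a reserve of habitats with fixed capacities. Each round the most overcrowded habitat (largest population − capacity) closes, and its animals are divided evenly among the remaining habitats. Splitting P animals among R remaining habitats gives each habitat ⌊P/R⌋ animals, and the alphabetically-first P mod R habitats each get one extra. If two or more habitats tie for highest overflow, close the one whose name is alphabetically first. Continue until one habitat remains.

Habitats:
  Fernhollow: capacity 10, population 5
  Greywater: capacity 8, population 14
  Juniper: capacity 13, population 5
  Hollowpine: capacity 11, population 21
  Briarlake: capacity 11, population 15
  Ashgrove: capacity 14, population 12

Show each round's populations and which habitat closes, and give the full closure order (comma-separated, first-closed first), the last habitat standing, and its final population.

Round 1: Ashgrove=12 Briarlake=15 Fernhollow=5 Greywater=14 Hollowpine=21 Juniper=5 → close Hollowpine (overflow 10)
  21÷5 = 4 each, +1 to first 1
Round 2: Ashgrove=17 Briarlake=19 Fernhollow=9 Greywater=18 Juniper=9 → close Greywater (overflow 10)
  18÷4 = 4 each, +1 to first 2
Round 3: Ashgrove=22 Briarlake=24 Fernhollow=13 Juniper=13 → close Briarlake (overflow 13)
  24÷3 = 8 each, +1 to first 0
Round 4: Ashgrove=30 Fernhollow=21 Juniper=21 → close Ashgrove (overflow 16)
  30÷2 = 15 each, +1 to first 0
Round 5: Fernhollow=36 Juniper=36 → close Fernhollow (overflow 26)
  36÷1 = 36 each, +1 to first 0

Closure order: Hollowpine, Greywater, Briarlake, Ashgrove, Fernhollow
Last habitat: Juniper with 72 animals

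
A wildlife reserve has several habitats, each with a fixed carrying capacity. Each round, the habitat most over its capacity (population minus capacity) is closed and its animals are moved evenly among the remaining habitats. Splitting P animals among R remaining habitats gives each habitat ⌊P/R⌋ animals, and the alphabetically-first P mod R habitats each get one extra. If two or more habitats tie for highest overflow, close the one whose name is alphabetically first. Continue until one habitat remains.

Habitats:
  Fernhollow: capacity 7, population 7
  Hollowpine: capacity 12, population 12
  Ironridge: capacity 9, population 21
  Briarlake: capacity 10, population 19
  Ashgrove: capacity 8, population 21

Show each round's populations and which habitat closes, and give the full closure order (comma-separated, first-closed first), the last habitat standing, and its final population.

Round 1: Ashgrove=21 Briarlake=19 Fernhollow=7 Hollowpine=12 Ironridge=21 → close Ashgrove (overflow 13)
  21÷4 = 5 each, +1 to first 1
Round 2: Briarlake=25 Fernhollow=12 Hollowpine=17 Ironridge=26 → close Ironridge (overflow 17)
  26÷3 = 8 each, +1 to first 2
Round 3: Briarlake=34 Fernhollow=21 Hollowpine=25 → close Briarlake (overflow 24)
  34÷2 = 17 each, +1 to first 0
Round 4: Fernhollow=38 Hollowpine=42 → close Fernhollow (overflow 31)
  38÷1 = 38 each, +1 to first 0

Closure order: Ashgrove, Ironridge, Briarlake, Fernhollow
Last habitat: Hollowpine with 80 animals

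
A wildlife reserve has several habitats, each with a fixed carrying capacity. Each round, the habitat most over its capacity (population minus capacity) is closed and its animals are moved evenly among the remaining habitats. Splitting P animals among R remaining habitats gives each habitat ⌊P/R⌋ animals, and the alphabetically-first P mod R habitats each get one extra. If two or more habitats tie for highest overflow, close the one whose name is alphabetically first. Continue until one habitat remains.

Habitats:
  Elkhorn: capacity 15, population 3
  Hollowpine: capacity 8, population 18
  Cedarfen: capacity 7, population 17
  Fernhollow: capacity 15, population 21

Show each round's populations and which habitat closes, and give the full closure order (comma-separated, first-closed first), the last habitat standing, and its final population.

Closure order: Cedarfen, Hollowpine, Fernhollow
Last habitat: Elkhorn with 59 animals

Round 1: Cedarfen=17 Elkhorn=3 Fernhollow=21 Hollowpine=18 → close Cedarfen (overflow 10)
  17÷3 = 5 each, +1 to first 2
Round 2: Elkhorn=9 Fernhollow=27 Hollowpine=23 → close Hollowpine (overflow 15)
  23÷2 = 11 each, +1 to first 1
Round 3: Elkhorn=21 Fernhollow=38 → close Fernhollow (overflow 23)
  38÷1 = 38 each, +1 to first 0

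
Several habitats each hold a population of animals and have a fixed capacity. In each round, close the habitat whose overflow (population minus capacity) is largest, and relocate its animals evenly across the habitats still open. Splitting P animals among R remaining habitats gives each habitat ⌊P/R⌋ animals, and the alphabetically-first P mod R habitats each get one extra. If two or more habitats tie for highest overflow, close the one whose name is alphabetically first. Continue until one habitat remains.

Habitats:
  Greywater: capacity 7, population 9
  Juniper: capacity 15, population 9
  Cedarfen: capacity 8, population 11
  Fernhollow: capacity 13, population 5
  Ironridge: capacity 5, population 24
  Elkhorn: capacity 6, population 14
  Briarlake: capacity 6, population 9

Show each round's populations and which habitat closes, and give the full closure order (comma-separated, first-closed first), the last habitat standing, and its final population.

Round 1: Briarlake=9 Cedarfen=11 Elkhorn=14 Fernhollow=5 Greywater=9 Ironridge=24 Juniper=9 → close Ironridge (overflow 19)
  24÷6 = 4 each, +1 to first 0
Round 2: Briarlake=13 Cedarfen=15 Elkhorn=18 Fernhollow=9 Greywater=13 Juniper=13 → close Elkhorn (overflow 12)
  18÷5 = 3 each, +1 to first 3
Round 3: Briarlake=17 Cedarfen=19 Fernhollow=13 Greywater=16 Juniper=16 → close Briarlake (overflow 11)
  17÷4 = 4 each, +1 to first 1
Round 4: Cedarfen=24 Fernhollow=17 Greywater=20 Juniper=20 → close Cedarfen (overflow 16)
  24÷3 = 8 each, +1 to first 0
Round 5: Fernhollow=25 Greywater=28 Juniper=28 → close Greywater (overflow 21)
  28÷2 = 14 each, +1 to first 0
Round 6: Fernhollow=39 Juniper=42 → close Juniper (overflow 27)
  42÷1 = 42 each, +1 to first 0

Closure order: Ironridge, Elkhorn, Briarlake, Cedarfen, Greywater, Juniper
Last habitat: Fernhollow with 81 animals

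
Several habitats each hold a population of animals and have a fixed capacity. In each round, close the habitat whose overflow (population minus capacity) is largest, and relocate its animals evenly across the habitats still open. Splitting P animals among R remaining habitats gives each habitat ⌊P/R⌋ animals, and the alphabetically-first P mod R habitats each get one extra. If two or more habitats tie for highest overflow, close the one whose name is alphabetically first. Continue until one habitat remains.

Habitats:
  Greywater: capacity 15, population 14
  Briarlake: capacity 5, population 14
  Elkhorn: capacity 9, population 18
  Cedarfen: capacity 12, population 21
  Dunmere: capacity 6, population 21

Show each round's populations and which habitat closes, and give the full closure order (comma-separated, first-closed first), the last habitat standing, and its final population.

Round 1: Briarlake=14 Cedarfen=21 Dunmere=21 Elkhorn=18 Greywater=14 → close Dunmere (overflow 15)
  21÷4 = 5 each, +1 to first 1
Round 2: Briarlake=20 Cedarfen=26 Elkhorn=23 Greywater=19 → close Briarlake (overflow 15)
  20÷3 = 6 each, +1 to first 2
Round 3: Cedarfen=33 Elkhorn=30 Greywater=25 → close Cedarfen (overflow 21)
  33÷2 = 16 each, +1 to first 1
Round 4: Elkhorn=47 Greywater=41 → close Elkhorn (overflow 38)
  47÷1 = 47 each, +1 to first 0

Closure order: Dunmere, Briarlake, Cedarfen, Elkhorn
Last habitat: Greywater with 88 animals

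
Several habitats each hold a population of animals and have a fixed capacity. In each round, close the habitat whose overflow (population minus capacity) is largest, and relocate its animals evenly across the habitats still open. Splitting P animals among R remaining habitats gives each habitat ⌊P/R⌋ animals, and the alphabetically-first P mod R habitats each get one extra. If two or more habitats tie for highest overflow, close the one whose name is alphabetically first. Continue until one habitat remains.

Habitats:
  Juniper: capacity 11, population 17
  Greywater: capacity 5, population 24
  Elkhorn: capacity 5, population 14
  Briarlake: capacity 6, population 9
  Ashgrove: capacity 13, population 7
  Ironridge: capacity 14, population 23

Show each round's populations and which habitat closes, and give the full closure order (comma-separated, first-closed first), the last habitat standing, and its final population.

Round 1: Ashgrove=7 Briarlake=9 Elkhorn=14 Greywater=24 Ironridge=23 Juniper=17 → close Greywater (overflow 19)
  24÷5 = 4 each, +1 to first 4
Round 2: Ashgrove=12 Briarlake=14 Elkhorn=19 Ironridge=28 Juniper=21 → close Elkhorn (overflow 14)
  19÷4 = 4 each, +1 to first 3
Round 3: Ashgrove=17 Briarlake=19 Ironridge=33 Juniper=25 → close Ironridge (overflow 19)
  33÷3 = 11 each, +1 to first 0
Round 4: Ashgrove=28 Briarlake=30 Juniper=36 → close Juniper (overflow 25)
  36÷2 = 18 each, +1 to first 0
Round 5: Ashgrove=46 Briarlake=48 → close Briarlake (overflow 42)
  48÷1 = 48 each, +1 to first 0

Closure order: Greywater, Elkhorn, Ironridge, Juniper, Briarlake
Last habitat: Ashgrove with 94 animals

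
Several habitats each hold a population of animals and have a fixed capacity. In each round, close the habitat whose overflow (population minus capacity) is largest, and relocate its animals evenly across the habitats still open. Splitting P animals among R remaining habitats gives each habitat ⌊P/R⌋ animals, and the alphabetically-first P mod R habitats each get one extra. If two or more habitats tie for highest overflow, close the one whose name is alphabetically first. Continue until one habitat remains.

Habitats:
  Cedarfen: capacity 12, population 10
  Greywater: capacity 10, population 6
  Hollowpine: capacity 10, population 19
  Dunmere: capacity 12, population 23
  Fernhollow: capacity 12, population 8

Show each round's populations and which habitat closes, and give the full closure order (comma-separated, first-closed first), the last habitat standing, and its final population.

Round 1: Cedarfen=10 Dunmere=23 Fernhollow=8 Greywater=6 Hollowpine=19 → close Dunmere (overflow 11)
  23÷4 = 5 each, +1 to first 3
Round 2: Cedarfen=16 Fernhollow=14 Greywater=12 Hollowpine=24 → close Hollowpine (overflow 14)
  24÷3 = 8 each, +1 to first 0
Round 3: Cedarfen=24 Fernhollow=22 Greywater=20 → close Cedarfen (overflow 12)
  24÷2 = 12 each, +1 to first 0
Round 4: Fernhollow=34 Greywater=32 → close Fernhollow (overflow 22)
  34÷1 = 34 each, +1 to first 0

Closure order: Dunmere, Hollowpine, Cedarfen, Fernhollow
Last habitat: Greywater with 66 animals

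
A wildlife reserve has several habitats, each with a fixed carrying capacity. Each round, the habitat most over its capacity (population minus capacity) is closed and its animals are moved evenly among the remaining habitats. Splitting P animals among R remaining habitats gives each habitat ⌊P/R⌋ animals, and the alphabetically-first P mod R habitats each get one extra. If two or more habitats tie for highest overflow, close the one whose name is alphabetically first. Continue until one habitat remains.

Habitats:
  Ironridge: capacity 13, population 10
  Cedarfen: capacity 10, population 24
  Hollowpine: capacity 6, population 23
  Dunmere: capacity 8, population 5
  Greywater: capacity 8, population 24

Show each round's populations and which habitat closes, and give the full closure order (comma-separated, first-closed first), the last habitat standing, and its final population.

Closure order: Hollowpine, Greywater, Cedarfen, Dunmere
Last habitat: Ironridge with 86 animals

Round 1: Cedarfen=24 Dunmere=5 Greywater=24 Hollowpine=23 Ironridge=10 → close Hollowpine (overflow 17)
  23÷4 = 5 each, +1 to first 3
Round 2: Cedarfen=30 Dunmere=11 Greywater=30 Ironridge=15 → close Greywater (overflow 22)
  30÷3 = 10 each, +1 to first 0
Round 3: Cedarfen=40 Dunmere=21 Ironridge=25 → close Cedarfen (overflow 30)
  40÷2 = 20 each, +1 to first 0
Round 4: Dunmere=41 Ironridge=45 → close Dunmere (overflow 33)
  41÷1 = 41 each, +1 to first 0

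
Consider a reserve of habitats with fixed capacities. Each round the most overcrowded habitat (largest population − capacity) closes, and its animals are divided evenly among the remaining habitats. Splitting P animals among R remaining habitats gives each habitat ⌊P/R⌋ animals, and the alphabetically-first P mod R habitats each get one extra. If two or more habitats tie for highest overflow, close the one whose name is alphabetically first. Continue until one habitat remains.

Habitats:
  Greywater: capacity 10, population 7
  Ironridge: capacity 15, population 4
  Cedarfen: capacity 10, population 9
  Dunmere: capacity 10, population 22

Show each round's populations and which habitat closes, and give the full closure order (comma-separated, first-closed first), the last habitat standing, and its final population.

Closure order: Dunmere, Cedarfen, Greywater
Last habitat: Ironridge with 42 animals

Round 1: Cedarfen=9 Dunmere=22 Greywater=7 Ironridge=4 → close Dunmere (overflow 12)
  22÷3 = 7 each, +1 to first 1
Round 2: Cedarfen=17 Greywater=14 Ironridge=11 → close Cedarfen (overflow 7)
  17÷2 = 8 each, +1 to first 1
Round 3: Greywater=23 Ironridge=19 → close Greywater (overflow 13)
  23÷1 = 23 each, +1 to first 0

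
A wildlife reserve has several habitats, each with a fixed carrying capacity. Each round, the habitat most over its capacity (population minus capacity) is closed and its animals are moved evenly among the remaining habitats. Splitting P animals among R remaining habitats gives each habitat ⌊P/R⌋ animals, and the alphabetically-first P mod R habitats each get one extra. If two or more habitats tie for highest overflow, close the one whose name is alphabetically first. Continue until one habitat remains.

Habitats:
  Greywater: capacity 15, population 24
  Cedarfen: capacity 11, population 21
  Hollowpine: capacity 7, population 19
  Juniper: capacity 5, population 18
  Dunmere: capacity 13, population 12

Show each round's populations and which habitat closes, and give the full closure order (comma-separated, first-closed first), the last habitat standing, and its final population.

Closure order: Juniper, Hollowpine, Cedarfen, Greywater
Last habitat: Dunmere with 94 animals

Round 1: Cedarfen=21 Dunmere=12 Greywater=24 Hollowpine=19 Juniper=18 → close Juniper (overflow 13)
  18÷4 = 4 each, +1 to first 2
Round 2: Cedarfen=26 Dunmere=17 Greywater=28 Hollowpine=23 → close Hollowpine (overflow 16)
  23÷3 = 7 each, +1 to first 2
Round 3: Cedarfen=34 Dunmere=25 Greywater=35 → close Cedarfen (overflow 23)
  34÷2 = 17 each, +1 to first 0
Round 4: Dunmere=42 Greywater=52 → close Greywater (overflow 37)
  52÷1 = 52 each, +1 to first 0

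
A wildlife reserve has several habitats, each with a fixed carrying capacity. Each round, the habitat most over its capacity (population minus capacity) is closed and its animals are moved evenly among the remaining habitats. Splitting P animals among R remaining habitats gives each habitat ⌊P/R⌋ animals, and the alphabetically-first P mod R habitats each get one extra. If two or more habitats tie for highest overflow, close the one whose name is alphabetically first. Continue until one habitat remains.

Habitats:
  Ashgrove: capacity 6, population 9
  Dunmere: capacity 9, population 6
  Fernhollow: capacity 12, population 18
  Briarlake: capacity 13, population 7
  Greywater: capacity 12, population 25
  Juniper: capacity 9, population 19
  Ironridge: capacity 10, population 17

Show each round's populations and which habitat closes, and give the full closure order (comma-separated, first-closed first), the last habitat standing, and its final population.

Round 1: Ashgrove=9 Briarlake=7 Dunmere=6 Fernhollow=18 Greywater=25 Ironridge=17 Juniper=19 → close Greywater (overflow 13)
  25÷6 = 4 each, +1 to first 1
Round 2: Ashgrove=14 Briarlake=11 Dunmere=10 Fernhollow=22 Ironridge=21 Juniper=23 → close Juniper (overflow 14)
  23÷5 = 4 each, +1 to first 3
Round 3: Ashgrove=19 Briarlake=16 Dunmere=15 Fernhollow=26 Ironridge=25 → close Ironridge (overflow 15)
  25÷4 = 6 each, +1 to first 1
Round 4: Ashgrove=26 Briarlake=22 Dunmere=21 Fernhollow=32 → close Ashgrove (overflow 20)
  26÷3 = 8 each, +1 to first 2
Round 5: Briarlake=31 Dunmere=30 Fernhollow=40 → close Fernhollow (overflow 28)
  40÷2 = 20 each, +1 to first 0
Round 6: Briarlake=51 Dunmere=50 → close Dunmere (overflow 41)
  50÷1 = 50 each, +1 to first 0

Closure order: Greywater, Juniper, Ironridge, Ashgrove, Fernhollow, Dunmere
Last habitat: Briarlake with 101 animals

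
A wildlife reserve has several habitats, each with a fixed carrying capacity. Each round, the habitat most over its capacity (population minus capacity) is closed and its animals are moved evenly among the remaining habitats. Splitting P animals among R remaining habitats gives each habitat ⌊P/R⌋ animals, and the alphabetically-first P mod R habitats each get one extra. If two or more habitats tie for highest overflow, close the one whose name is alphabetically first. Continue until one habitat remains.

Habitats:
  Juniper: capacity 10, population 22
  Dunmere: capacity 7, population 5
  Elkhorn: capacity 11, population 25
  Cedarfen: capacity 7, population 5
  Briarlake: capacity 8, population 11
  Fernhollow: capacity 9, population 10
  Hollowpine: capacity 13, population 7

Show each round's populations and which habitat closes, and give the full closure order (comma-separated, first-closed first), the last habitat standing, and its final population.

Round 1: Briarlake=11 Cedarfen=5 Dunmere=5 Elkhorn=25 Fernhollow=10 Hollowpine=7 Juniper=22 → close Elkhorn (overflow 14)
  25÷6 = 4 each, +1 to first 1
Round 2: Briarlake=16 Cedarfen=9 Dunmere=9 Fernhollow=14 Hollowpine=11 Juniper=26 → close Juniper (overflow 16)
  26÷5 = 5 each, +1 to first 1
Round 3: Briarlake=22 Cedarfen=14 Dunmere=14 Fernhollow=19 Hollowpine=16 → close Briarlake (overflow 14)
  22÷4 = 5 each, +1 to first 2
Round 4: Cedarfen=20 Dunmere=20 Fernhollow=24 Hollowpine=21 → close Fernhollow (overflow 15)
  24÷3 = 8 each, +1 to first 0
Round 5: Cedarfen=28 Dunmere=28 Hollowpine=29 → close Cedarfen (overflow 21)
  28÷2 = 14 each, +1 to first 0
Round 6: Dunmere=42 Hollowpine=43 → close Dunmere (overflow 35)
  42÷1 = 42 each, +1 to first 0

Closure order: Elkhorn, Juniper, Briarlake, Fernhollow, Cedarfen, Dunmere
Last habitat: Hollowpine with 85 animals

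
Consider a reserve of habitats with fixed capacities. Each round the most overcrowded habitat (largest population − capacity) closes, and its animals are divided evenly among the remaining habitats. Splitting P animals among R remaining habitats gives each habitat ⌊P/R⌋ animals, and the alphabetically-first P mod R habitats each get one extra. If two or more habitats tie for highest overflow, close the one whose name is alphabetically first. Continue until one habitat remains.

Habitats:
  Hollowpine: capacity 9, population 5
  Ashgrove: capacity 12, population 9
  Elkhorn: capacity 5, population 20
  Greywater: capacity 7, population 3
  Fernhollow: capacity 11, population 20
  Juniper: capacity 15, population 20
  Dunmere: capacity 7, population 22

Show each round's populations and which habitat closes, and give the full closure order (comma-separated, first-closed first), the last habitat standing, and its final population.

Round 1: Ashgrove=9 Dunmere=22 Elkhorn=20 Fernhollow=20 Greywater=3 Hollowpine=5 Juniper=20 → close Dunmere (overflow 15)
  22÷6 = 3 each, +1 to first 4
Round 2: Ashgrove=13 Elkhorn=24 Fernhollow=24 Greywater=7 Hollowpine=8 Juniper=23 → close Elkhorn (overflow 19)
  24÷5 = 4 each, +1 to first 4
Round 3: Ashgrove=18 Fernhollow=29 Greywater=12 Hollowpine=13 Juniper=27 → close Fernhollow (overflow 18)
  29÷4 = 7 each, +1 to first 1
Round 4: Ashgrove=26 Greywater=19 Hollowpine=20 Juniper=34 → close Juniper (overflow 19)
  34÷3 = 11 each, +1 to first 1
Round 5: Ashgrove=38 Greywater=30 Hollowpine=31 → close Ashgrove (overflow 26)
  38÷2 = 19 each, +1 to first 0
Round 6: Greywater=49 Hollowpine=50 → close Greywater (overflow 42)
  49÷1 = 49 each, +1 to first 0

Closure order: Dunmere, Elkhorn, Fernhollow, Juniper, Ashgrove, Greywater
Last habitat: Hollowpine with 99 animals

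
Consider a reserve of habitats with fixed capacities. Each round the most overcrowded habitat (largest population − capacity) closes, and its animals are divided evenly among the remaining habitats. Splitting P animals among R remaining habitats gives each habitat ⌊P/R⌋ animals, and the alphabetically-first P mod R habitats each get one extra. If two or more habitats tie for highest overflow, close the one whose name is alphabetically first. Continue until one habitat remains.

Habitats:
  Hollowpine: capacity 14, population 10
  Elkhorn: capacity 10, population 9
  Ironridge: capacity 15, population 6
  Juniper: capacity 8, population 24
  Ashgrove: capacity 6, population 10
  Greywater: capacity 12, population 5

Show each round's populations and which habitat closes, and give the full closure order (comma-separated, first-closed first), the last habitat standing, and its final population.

Round 1: Ashgrove=10 Elkhorn=9 Greywater=5 Hollowpine=10 Ironridge=6 Juniper=24 → close Juniper (overflow 16)
  24÷5 = 4 each, +1 to first 4
Round 2: Ashgrove=15 Elkhorn=14 Greywater=10 Hollowpine=15 Ironridge=10 → close Ashgrove (overflow 9)
  15÷4 = 3 each, +1 to first 3
Round 3: Elkhorn=18 Greywater=14 Hollowpine=19 Ironridge=13 → close Elkhorn (overflow 8)
  18÷3 = 6 each, +1 to first 0
Round 4: Greywater=20 Hollowpine=25 Ironridge=19 → close Hollowpine (overflow 11)
  25÷2 = 12 each, +1 to first 1
Round 5: Greywater=33 Ironridge=31 → close Greywater (overflow 21)
  33÷1 = 33 each, +1 to first 0

Closure order: Juniper, Ashgrove, Elkhorn, Hollowpine, Greywater
Last habitat: Ironridge with 64 animals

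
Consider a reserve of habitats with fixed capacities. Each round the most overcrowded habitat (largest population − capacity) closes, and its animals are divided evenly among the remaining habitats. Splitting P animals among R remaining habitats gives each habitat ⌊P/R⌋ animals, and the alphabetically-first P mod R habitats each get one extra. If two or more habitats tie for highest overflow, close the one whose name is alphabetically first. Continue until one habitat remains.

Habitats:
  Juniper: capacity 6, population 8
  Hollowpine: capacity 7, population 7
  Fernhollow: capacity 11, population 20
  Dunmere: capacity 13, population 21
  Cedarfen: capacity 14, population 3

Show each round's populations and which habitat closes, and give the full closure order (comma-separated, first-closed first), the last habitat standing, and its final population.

Round 1: Cedarfen=3 Dunmere=21 Fernhollow=20 Hollowpine=7 Juniper=8 → close Fernhollow (overflow 9)
  20÷4 = 5 each, +1 to first 0
Round 2: Cedarfen=8 Dunmere=26 Hollowpine=12 Juniper=13 → close Dunmere (overflow 13)
  26÷3 = 8 each, +1 to first 2
Round 3: Cedarfen=17 Hollowpine=21 Juniper=21 → close Juniper (overflow 15)
  21÷2 = 10 each, +1 to first 1
Round 4: Cedarfen=28 Hollowpine=31 → close Hollowpine (overflow 24)
  31÷1 = 31 each, +1 to first 0

Closure order: Fernhollow, Dunmere, Juniper, Hollowpine
Last habitat: Cedarfen with 59 animals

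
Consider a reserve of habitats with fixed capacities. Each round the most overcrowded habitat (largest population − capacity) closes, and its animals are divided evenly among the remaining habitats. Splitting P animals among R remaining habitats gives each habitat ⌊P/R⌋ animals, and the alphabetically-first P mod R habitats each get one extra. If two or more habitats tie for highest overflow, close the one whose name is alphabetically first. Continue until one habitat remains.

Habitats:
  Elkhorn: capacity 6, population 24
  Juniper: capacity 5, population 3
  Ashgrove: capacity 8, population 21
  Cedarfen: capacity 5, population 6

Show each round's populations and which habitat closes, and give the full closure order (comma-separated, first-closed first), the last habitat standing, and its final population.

Round 1: Ashgrove=21 Cedarfen=6 Elkhorn=24 Juniper=3 → close Elkhorn (overflow 18)
  24÷3 = 8 each, +1 to first 0
Round 2: Ashgrove=29 Cedarfen=14 Juniper=11 → close Ashgrove (overflow 21)
  29÷2 = 14 each, +1 to first 1
Round 3: Cedarfen=29 Juniper=25 → close Cedarfen (overflow 24)
  29÷1 = 29 each, +1 to first 0

Closure order: Elkhorn, Ashgrove, Cedarfen
Last habitat: Juniper with 54 animals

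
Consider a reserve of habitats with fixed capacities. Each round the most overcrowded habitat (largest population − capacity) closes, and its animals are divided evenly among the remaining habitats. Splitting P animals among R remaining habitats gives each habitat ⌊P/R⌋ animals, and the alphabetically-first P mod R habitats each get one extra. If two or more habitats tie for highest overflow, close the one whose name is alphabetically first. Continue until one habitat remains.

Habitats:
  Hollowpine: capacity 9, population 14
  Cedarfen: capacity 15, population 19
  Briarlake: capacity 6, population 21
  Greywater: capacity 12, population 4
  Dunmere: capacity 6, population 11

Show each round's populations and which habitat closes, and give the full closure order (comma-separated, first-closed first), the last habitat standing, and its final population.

Round 1: Briarlake=21 Cedarfen=19 Dunmere=11 Greywater=4 Hollowpine=14 → close Briarlake (overflow 15)
  21÷4 = 5 each, +1 to first 1
Round 2: Cedarfen=25 Dunmere=16 Greywater=9 Hollowpine=19 → close Cedarfen (overflow 10)
  25÷3 = 8 each, +1 to first 1
Round 3: Dunmere=25 Greywater=17 Hollowpine=27 → close Dunmere (overflow 19)
  25÷2 = 12 each, +1 to first 1
Round 4: Greywater=30 Hollowpine=39 → close Hollowpine (overflow 30)
  39÷1 = 39 each, +1 to first 0

Closure order: Briarlake, Cedarfen, Dunmere, Hollowpine
Last habitat: Greywater with 69 animals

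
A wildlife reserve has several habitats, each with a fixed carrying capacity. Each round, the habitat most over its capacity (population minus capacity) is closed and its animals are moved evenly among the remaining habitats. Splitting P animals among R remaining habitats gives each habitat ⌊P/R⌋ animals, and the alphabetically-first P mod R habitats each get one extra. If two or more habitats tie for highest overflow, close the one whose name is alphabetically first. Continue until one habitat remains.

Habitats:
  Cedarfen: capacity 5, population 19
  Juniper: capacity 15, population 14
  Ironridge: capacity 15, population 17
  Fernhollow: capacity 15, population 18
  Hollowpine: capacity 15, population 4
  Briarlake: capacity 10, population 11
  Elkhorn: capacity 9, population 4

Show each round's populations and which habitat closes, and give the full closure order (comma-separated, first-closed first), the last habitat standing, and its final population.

Closure order: Cedarfen, Fernhollow, Briarlake, Ironridge, Juniper, Elkhorn
Last habitat: Hollowpine with 87 animals

Round 1: Briarlake=11 Cedarfen=19 Elkhorn=4 Fernhollow=18 Hollowpine=4 Ironridge=17 Juniper=14 → close Cedarfen (overflow 14)
  19÷6 = 3 each, +1 to first 1
Round 2: Briarlake=15 Elkhorn=7 Fernhollow=21 Hollowpine=7 Ironridge=20 Juniper=17 → close Fernhollow (overflow 6)
  21÷5 = 4 each, +1 to first 1
Round 3: Briarlake=20 Elkhorn=11 Hollowpine=11 Ironridge=24 Juniper=21 → close Briarlake (overflow 10)
  20÷4 = 5 each, +1 to first 0
Round 4: Elkhorn=16 Hollowpine=16 Ironridge=29 Juniper=26 → close Ironridge (overflow 14)
  29÷3 = 9 each, +1 to first 2
Round 5: Elkhorn=26 Hollowpine=26 Juniper=35 → close Juniper (overflow 20)
  35÷2 = 17 each, +1 to first 1
Round 6: Elkhorn=44 Hollowpine=43 → close Elkhorn (overflow 35)
  44÷1 = 44 each, +1 to first 0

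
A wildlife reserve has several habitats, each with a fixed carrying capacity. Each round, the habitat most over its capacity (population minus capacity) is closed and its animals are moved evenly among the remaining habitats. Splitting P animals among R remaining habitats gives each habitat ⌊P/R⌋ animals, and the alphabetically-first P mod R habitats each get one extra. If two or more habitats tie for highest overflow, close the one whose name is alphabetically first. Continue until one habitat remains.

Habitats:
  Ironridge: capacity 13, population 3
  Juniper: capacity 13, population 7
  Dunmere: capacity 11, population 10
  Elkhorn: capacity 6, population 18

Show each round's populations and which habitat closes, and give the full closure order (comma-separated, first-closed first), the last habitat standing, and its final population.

Round 1: Dunmere=10 Elkhorn=18 Ironridge=3 Juniper=7 → close Elkhorn (overflow 12)
  18÷3 = 6 each, +1 to first 0
Round 2: Dunmere=16 Ironridge=9 Juniper=13 → close Dunmere (overflow 5)
  16÷2 = 8 each, +1 to first 0
Round 3: Ironridge=17 Juniper=21 → close Juniper (overflow 8)
  21÷1 = 21 each, +1 to first 0

Closure order: Elkhorn, Dunmere, Juniper
Last habitat: Ironridge with 38 animals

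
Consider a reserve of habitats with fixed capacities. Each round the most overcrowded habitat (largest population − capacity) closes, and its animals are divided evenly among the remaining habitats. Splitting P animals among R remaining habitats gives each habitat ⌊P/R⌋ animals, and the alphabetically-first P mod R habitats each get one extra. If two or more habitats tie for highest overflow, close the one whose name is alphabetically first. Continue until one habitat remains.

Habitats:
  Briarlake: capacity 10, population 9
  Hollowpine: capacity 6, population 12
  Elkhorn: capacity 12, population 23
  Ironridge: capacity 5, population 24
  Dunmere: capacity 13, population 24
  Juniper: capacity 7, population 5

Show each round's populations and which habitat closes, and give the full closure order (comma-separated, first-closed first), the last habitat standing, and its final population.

Round 1: Briarlake=9 Dunmere=24 Elkhorn=23 Hollowpine=12 Ironridge=24 Juniper=5 → close Ironridge (overflow 19)
  24÷5 = 4 each, +1 to first 4
Round 2: Briarlake=14 Dunmere=29 Elkhorn=28 Hollowpine=17 Juniper=9 → close Dunmere (overflow 16)
  29÷4 = 7 each, +1 to first 1
Round 3: Briarlake=22 Elkhorn=35 Hollowpine=24 Juniper=16 → close Elkhorn (overflow 23)
  35÷3 = 11 each, +1 to first 2
Round 4: Briarlake=34 Hollowpine=36 Juniper=27 → close Hollowpine (overflow 30)
  36÷2 = 18 each, +1 to first 0
Round 5: Briarlake=52 Juniper=45 → close Briarlake (overflow 42)
  52÷1 = 52 each, +1 to first 0

Closure order: Ironridge, Dunmere, Elkhorn, Hollowpine, Briarlake
Last habitat: Juniper with 97 animals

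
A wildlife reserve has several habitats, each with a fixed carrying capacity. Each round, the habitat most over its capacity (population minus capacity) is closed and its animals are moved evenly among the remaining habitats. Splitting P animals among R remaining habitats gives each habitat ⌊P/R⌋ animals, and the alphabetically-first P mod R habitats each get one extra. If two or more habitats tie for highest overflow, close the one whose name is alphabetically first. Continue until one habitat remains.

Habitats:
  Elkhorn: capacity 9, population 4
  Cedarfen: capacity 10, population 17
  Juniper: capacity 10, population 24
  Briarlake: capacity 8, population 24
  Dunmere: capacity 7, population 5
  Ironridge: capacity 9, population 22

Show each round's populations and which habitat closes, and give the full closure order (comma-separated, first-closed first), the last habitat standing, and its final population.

Closure order: Briarlake, Ironridge, Juniper, Cedarfen, Dunmere
Last habitat: Elkhorn with 96 animals

Round 1: Briarlake=24 Cedarfen=17 Dunmere=5 Elkhorn=4 Ironridge=22 Juniper=24 → close Briarlake (overflow 16)
  24÷5 = 4 each, +1 to first 4
Round 2: Cedarfen=22 Dunmere=10 Elkhorn=9 Ironridge=27 Juniper=28 → close Ironridge (overflow 18)
  27÷4 = 6 each, +1 to first 3
Round 3: Cedarfen=29 Dunmere=17 Elkhorn=16 Juniper=34 → close Juniper (overflow 24)
  34÷3 = 11 each, +1 to first 1
Round 4: Cedarfen=41 Dunmere=28 Elkhorn=27 → close Cedarfen (overflow 31)
  41÷2 = 20 each, +1 to first 1
Round 5: Dunmere=49 Elkhorn=47 → close Dunmere (overflow 42)
  49÷1 = 49 each, +1 to first 0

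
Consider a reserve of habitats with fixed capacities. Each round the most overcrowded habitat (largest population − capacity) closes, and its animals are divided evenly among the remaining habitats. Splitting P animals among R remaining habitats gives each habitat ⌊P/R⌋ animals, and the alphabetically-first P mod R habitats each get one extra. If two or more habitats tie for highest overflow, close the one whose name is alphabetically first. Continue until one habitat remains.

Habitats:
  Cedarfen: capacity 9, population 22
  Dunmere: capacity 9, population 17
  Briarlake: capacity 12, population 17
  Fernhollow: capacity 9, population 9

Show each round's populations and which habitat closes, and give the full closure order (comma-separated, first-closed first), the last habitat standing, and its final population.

Closure order: Cedarfen, Dunmere, Briarlake
Last habitat: Fernhollow with 65 animals

Round 1: Briarlake=17 Cedarfen=22 Dunmere=17 Fernhollow=9 → close Cedarfen (overflow 13)
  22÷3 = 7 each, +1 to first 1
Round 2: Briarlake=25 Dunmere=24 Fernhollow=16 → close Dunmere (overflow 15)
  24÷2 = 12 each, +1 to first 0
Round 3: Briarlake=37 Fernhollow=28 → close Briarlake (overflow 25)
  37÷1 = 37 each, +1 to first 0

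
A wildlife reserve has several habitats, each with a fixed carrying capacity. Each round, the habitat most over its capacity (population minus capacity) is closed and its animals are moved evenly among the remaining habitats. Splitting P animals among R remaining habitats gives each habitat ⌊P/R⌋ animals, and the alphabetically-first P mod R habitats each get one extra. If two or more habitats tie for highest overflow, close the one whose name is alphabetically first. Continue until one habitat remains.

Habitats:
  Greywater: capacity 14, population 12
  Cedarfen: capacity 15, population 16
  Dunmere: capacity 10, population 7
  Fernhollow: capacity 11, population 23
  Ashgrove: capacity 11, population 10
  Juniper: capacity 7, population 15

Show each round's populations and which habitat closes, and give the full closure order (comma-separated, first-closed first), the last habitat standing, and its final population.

Round 1: Ashgrove=10 Cedarfen=16 Dunmere=7 Fernhollow=23 Greywater=12 Juniper=15 → close Fernhollow (overflow 12)
  23÷5 = 4 each, +1 to first 3
Round 2: Ashgrove=15 Cedarfen=21 Dunmere=12 Greywater=16 Juniper=19 → close Juniper (overflow 12)
  19÷4 = 4 each, +1 to first 3
Round 3: Ashgrove=20 Cedarfen=26 Dunmere=17 Greywater=20 → close Cedarfen (overflow 11)
  26÷3 = 8 each, +1 to first 2
Round 4: Ashgrove=29 Dunmere=26 Greywater=28 → close Ashgrove (overflow 18)
  29÷2 = 14 each, +1 to first 1
Round 5: Dunmere=41 Greywater=42 → close Dunmere (overflow 31)
  41÷1 = 41 each, +1 to first 0

Closure order: Fernhollow, Juniper, Cedarfen, Ashgrove, Dunmere
Last habitat: Greywater with 83 animals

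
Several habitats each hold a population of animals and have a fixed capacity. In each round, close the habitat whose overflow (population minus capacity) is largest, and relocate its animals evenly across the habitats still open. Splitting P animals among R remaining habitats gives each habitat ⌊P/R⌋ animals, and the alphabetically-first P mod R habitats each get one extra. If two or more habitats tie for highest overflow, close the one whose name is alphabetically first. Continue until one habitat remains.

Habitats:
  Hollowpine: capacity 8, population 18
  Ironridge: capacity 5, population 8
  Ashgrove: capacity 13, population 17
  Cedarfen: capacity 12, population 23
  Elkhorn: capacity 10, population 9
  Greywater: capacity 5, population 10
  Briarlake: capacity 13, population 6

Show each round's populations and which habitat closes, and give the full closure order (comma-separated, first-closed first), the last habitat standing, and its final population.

Round 1: Ashgrove=17 Briarlake=6 Cedarfen=23 Elkhorn=9 Greywater=10 Hollowpine=18 Ironridge=8 → close Cedarfen (overflow 11)
  23÷6 = 3 each, +1 to first 5
Round 2: Ashgrove=21 Briarlake=10 Elkhorn=13 Greywater=14 Hollowpine=22 Ironridge=11 → close Hollowpine (overflow 14)
  22÷5 = 4 each, +1 to first 2
Round 3: Ashgrove=26 Briarlake=15 Elkhorn=17 Greywater=18 Ironridge=15 → close Ashgrove (overflow 13)
  26÷4 = 6 each, +1 to first 2
Round 4: Briarlake=22 Elkhorn=24 Greywater=24 Ironridge=21 → close Greywater (overflow 19)
  24÷3 = 8 each, +1 to first 0
Round 5: Briarlake=30 Elkhorn=32 Ironridge=29 → close Ironridge (overflow 24)
  29÷2 = 14 each, +1 to first 1
Round 6: Briarlake=45 Elkhorn=46 → close Elkhorn (overflow 36)
  46÷1 = 46 each, +1 to first 0

Closure order: Cedarfen, Hollowpine, Ashgrove, Greywater, Ironridge, Elkhorn
Last habitat: Briarlake with 91 animals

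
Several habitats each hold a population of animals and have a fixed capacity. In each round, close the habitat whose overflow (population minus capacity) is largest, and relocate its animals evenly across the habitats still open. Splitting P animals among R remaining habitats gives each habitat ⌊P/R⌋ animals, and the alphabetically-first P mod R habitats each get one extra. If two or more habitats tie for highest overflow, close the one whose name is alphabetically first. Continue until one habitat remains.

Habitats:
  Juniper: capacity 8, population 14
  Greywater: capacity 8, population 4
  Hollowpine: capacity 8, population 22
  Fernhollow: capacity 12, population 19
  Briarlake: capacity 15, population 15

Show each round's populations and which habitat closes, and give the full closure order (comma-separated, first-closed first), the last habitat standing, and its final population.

Closure order: Hollowpine, Fernhollow, Juniper, Briarlake
Last habitat: Greywater with 74 animals

Round 1: Briarlake=15 Fernhollow=19 Greywater=4 Hollowpine=22 Juniper=14 → close Hollowpine (overflow 14)
  22÷4 = 5 each, +1 to first 2
Round 2: Briarlake=21 Fernhollow=25 Greywater=9 Juniper=19 → close Fernhollow (overflow 13)
  25÷3 = 8 each, +1 to first 1
Round 3: Briarlake=30 Greywater=17 Juniper=27 → close Juniper (overflow 19)
  27÷2 = 13 each, +1 to first 1
Round 4: Briarlake=44 Greywater=30 → close Briarlake (overflow 29)
  44÷1 = 44 each, +1 to first 0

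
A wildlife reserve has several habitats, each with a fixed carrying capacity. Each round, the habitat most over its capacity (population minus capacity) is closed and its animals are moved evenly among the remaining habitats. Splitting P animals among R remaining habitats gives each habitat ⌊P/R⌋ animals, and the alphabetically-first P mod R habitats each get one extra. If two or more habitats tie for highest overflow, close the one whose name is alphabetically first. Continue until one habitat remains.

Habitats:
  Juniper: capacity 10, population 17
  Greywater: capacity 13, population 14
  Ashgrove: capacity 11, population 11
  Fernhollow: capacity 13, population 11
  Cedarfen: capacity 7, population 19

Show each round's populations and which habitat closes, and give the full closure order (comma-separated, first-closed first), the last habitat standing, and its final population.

Round 1: Ashgrove=11 Cedarfen=19 Fernhollow=11 Greywater=14 Juniper=17 → close Cedarfen (overflow 12)
  19÷4 = 4 each, +1 to first 3
Round 2: Ashgrove=16 Fernhollow=16 Greywater=19 Juniper=21 → close Juniper (overflow 11)
  21÷3 = 7 each, +1 to first 0
Round 3: Ashgrove=23 Fernhollow=23 Greywater=26 → close Greywater (overflow 13)
  26÷2 = 13 each, +1 to first 0
Round 4: Ashgrove=36 Fernhollow=36 → close Ashgrove (overflow 25)
  36÷1 = 36 each, +1 to first 0

Closure order: Cedarfen, Juniper, Greywater, Ashgrove
Last habitat: Fernhollow with 72 animals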